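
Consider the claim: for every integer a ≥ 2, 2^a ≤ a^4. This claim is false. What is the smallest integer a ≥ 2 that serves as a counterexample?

a = 17

For a = 2, 3, 4, 5, …, 14, 15, 16 the conclusion holds.
a = 17: 2^a = 131072 and a^4 = 83521, so 131072 > 83521.
Hence a = 17 is a counterexample.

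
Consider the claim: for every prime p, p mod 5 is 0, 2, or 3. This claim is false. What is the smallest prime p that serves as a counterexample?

We need the least prime p for which the claim fails.
The first 4 eligible values, up to p = 7, all satisfy the conclusion.
p = 11: 11 mod 5 = 1 — not in {0, 2, 3}.

p = 11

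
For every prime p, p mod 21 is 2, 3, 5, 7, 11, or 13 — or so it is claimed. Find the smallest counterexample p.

p = 17

A counterexample is any prime p such that the claim fails; we check each in order.
The first 6 eligible values, up to p = 13, all satisfy the conclusion.
p = 17: 17 mod 21 = 17 — not in {2, 3, 5, 7, 11, 13}.
Hence p = 17 is a counterexample.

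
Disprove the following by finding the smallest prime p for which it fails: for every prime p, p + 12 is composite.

p = 5

Check each prime p in order until p + 12 is prime.
p = 2: p + 12 = 14 = 2 × 7, composite.
p = 3: p + 12 = 15 = 3 × 5, composite.
p = 5: p + 12 = 17, prime — not composite.
So p = 5 is the smallest counterexample.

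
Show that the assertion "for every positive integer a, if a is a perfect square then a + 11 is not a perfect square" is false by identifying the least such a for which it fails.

A counterexample is any positive integer a such that a is a perfect square but a + 11 is a perfect square; we check each in order.
For a = 1, 4, 9, 16 the conclusion holds.
a = 25: 25 = 5² and 25 + 11 = 36 = 6².
Hence a = 25 is a counterexample.

a = 25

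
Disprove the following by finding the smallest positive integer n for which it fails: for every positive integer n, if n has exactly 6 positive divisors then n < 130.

We need the least positive integer n for which n has exactly 6 positive divisors but the claim fails.
The first 19 eligible values, up to n = 124, all satisfy the conclusion.
n = 147: τ(147) = 6; 147 ≥ 130.
Thus n = 147 disproves the claim, and no smaller n works.

n = 147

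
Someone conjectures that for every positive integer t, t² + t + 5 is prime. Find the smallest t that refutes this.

t = 4

We need the least positive integer t for which t² + t + 5 is not prime.
For t = 1, 2, 3 the conclusion holds.
t = 4: t² + t + 5 = 25 = 5 × 5, composite.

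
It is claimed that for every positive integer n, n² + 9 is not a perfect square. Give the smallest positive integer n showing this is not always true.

We need the least positive integer n for which n² + 9 is a perfect square.
For n = 1, 2, 3 the conclusion holds.
n = 4: 4² + 9 = 25 = 5², a perfect square.
Hence n = 4 is a counterexample.

n = 4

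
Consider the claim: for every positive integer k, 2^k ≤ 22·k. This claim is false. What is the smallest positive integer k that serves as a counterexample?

The first 7 eligible values, up to k = 7, all satisfy the conclusion.
k = 8: 2^k = 256 and 22·k = 176, so 256 > 176.
Thus k = 8 disproves the claim, and no smaller k works.

k = 8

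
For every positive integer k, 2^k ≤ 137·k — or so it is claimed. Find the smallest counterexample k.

We need the least positive integer k for which 2^k > 137·k.
The first 10 eligible values, up to k = 10, all satisfy the conclusion.
k = 11: 2^k = 2048 and 137·k = 1507, so 2048 > 1507.

k = 11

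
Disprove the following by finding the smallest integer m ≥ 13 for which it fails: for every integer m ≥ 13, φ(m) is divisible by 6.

m = 15

Check each integer m ≥ 13 in order until φ(m) is not divisible by 6.
m = 13: φ(13) = 12; 12 mod 6 = 0.
m = 14: φ(14) = 6; 6 mod 6 = 0.
m = 15: φ(15) = 8; 8 mod 6 = 2.
Hence m = 15 is a counterexample.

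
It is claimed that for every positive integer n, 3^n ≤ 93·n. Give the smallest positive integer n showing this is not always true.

n = 6

A counterexample is any positive integer n such that 3^n > 93·n; we check each in order.
The first 5 eligible values, up to n = 5, all satisfy the conclusion.
n = 6: 3^n = 729 and 93·n = 558, so 729 > 558.
Hence n = 6 is a counterexample.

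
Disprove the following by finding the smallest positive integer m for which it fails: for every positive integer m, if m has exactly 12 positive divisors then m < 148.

We need the least positive integer m for which m has exactly 12 positive divisors but the claim fails.
For m = 60, 72, 84, 90, 96, 108, 126, 132, 140 the conclusion holds.
m = 150: τ(150) = 12; 150 ≥ 148.
Hence m = 150 is a counterexample.

m = 150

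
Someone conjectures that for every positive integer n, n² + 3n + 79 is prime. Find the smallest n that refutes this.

n = 1: n² + 3n + 79 = 83, prime.
n = 2: n² + 3n + 79 = 89, prime.
n = 3: n² + 3n + 79 = 97, prime.
n = 4: n² + 3n + 79 = 107, prime.
n = 5: n² + 3n + 79 = 119 = 7 × 17, composite.

n = 5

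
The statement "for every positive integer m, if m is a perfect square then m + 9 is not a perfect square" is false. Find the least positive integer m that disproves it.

A counterexample is any positive integer m such that m is a perfect square but m + 9 is a perfect square; we check each in order.
m = 1: 1 + 9 = 10, not a perfect square.
m = 4: 4 + 9 = 13, not a perfect square.
m = 9: 9 + 9 = 18, not a perfect square.
m = 16: 16 = 4² and 16 + 9 = 25 = 5².
Thus m = 16 disproves the claim, and no smaller m works.

m = 16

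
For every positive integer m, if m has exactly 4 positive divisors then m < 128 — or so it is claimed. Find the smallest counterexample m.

m = 129

We need the least positive integer m for which m has exactly 4 positive divisors but the claim fails.
For m = 6, 8, 10, 14, …, 122, 123, 125 the conclusion holds.
m = 129: τ(129) = 4; 129 ≥ 128.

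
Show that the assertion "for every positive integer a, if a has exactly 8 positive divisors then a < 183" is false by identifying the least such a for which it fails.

We need the least positive integer a for which a has exactly 8 positive divisors but the claim fails.
The first 26 eligible values, up to a = 182, all satisfy the conclusion.
a = 184: τ(184) = 8; 184 ≥ 183.

a = 184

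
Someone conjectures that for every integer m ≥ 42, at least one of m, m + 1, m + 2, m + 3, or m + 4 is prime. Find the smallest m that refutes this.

The first 6 eligible values, up to m = 47, all satisfy the conclusion.
m = 48: 48 = 2 × 24; 49 = 7 × 7; 50 = 2 × 25; 51 = 3 × 17; 52 = 2 × 26 — all composite.
Thus m = 48 disproves the claim, and no smaller m works.

m = 48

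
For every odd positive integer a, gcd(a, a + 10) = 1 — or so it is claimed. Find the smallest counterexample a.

A counterexample is any odd positive integer a such that gcd(a, a + 10) > 1; we check each in order.
For a = 1, 3 the conclusion holds.
a = 5: gcd(5, 15) = 5.

a = 5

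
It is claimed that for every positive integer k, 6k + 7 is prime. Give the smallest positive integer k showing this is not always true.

k = 1: 6k + 7 = 13, prime.
k = 2: 6k + 7 = 19, prime.
k = 3: 6k + 7 = 25 = 5 × 5, composite.
So k = 3 is the smallest counterexample.

k = 3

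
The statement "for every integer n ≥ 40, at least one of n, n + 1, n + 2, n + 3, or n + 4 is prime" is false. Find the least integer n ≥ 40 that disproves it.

n = 48

We need the least integer n ≥ 40 for which n, n + 1, n + 2, n + 3, n + 4 are all composite.
For n = 40, 41, 42, 43, 44, 45, 46, 47 the conclusion holds.
n = 48: 48 = 2 × 24; 49 = 7 × 7; 50 = 2 × 25; 51 = 3 × 17; 52 = 2 × 26 — all composite.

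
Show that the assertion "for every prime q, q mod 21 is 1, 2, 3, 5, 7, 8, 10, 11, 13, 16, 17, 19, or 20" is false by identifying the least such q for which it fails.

For q = 2, 3, 5, 7, …, 53, 59, 61 the conclusion holds.
q = 67: 67 mod 21 = 4 — not in {1, 2, 3, 5, 7, 8, 10, 11, 13, 16, 17, 19, 20}.
So q = 67 is the smallest counterexample.

q = 67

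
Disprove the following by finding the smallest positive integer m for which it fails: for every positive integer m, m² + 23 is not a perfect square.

m = 11

For m = 1, 2, 3, 4, 5, 6, 7, 8, 9, 10 the conclusion holds.
m = 11: 11² + 23 = 144 = 12², a perfect square.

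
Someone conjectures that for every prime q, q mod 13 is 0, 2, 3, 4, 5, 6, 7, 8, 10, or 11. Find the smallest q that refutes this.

q = 53

For q = 2, 3, 5, 7, …, 41, 43, 47 the conclusion holds.
q = 53: 53 mod 13 = 1 — not in {0, 2, 3, 4, 5, 6, 7, 8, 10, 11}.
So q = 53 is the smallest counterexample.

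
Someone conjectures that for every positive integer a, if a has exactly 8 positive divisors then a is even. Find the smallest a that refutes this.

a = 105

A counterexample is any positive integer a such that a has exactly 8 positive divisors but a is odd; we check each in order.
For a = 24, 30, 40, 42, …, 88, 102, 104 the conclusion holds.
a = 105: divisors of 105: 1, 3, 5, 7, 15, 21, 35, 105; 105 is odd.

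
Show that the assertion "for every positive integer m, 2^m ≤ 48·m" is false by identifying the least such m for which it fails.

m = 1: 2^m = 2 and 48·m = 48, so 2 ≤ 48.
m = 2: 2^m = 4 and 48·m = 96, so 4 ≤ 96.
m = 3: 2^m = 8 and 48·m = 144, so 8 ≤ 144.
m = 4: 2^m = 16 and 48·m = 192, so 16 ≤ 192.
m = 5: 2^m = 32 and 48·m = 240, so 32 ≤ 240.
m = 6: 2^m = 64 and 48·m = 288, so 64 ≤ 288.
m = 7: 2^m = 128 and 48·m = 336, so 128 ≤ 336.
m = 8: 2^m = 256 and 48·m = 384, so 256 ≤ 384.
m = 9: 2^m = 512 and 48·m = 432, so 512 > 432.

m = 9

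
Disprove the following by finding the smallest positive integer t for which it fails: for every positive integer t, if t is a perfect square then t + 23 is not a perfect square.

The first 10 eligible values, up to t = 100, all satisfy the conclusion.
t = 121: 121 = 11² and 121 + 23 = 144 = 12².

t = 121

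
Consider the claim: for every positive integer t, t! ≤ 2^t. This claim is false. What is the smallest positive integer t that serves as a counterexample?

Check each positive integer t in order until t! > 2^t.
For t = 1, 2, 3 the conclusion holds.
t = 4: t! = 24 and 2^t = 16, so 24 > 16.
So t = 4 is the smallest counterexample.

t = 4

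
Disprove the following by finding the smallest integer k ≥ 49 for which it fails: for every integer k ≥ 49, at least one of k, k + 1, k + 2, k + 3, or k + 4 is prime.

k = 49: 53 is prime.
k = 50: 53 is prime.
k = 51: 53 is prime.
k = 52: 53 is prime.
k = 53: 53 is prime.
k = 54: 54 = 2 × 27; 55 = 5 × 11; 56 = 2 × 28; 57 = 3 × 19; 58 = 2 × 29 — all composite.

k = 54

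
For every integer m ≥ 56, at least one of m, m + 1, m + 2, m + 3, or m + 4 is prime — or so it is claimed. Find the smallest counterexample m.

m = 56: 59 is prime.
m = 57: 59 is prime.
m = 58: 59 is prime.
m = 59: 59 is prime.
m = 60: 61 is prime.
m = 61: 61 is prime.
m = 62: 62 = 2 × 31; 63 = 3 × 21; 64 = 2 × 32; 65 = 5 × 13; 66 = 2 × 33 — all composite.
Thus m = 62 disproves the claim, and no smaller m works.

m = 62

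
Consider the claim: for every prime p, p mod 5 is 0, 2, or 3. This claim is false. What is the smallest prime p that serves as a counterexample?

p = 11

We need the least prime p for which the claim fails.
For p = 2, 3, 5, 7 the conclusion holds.
p = 11: 11 mod 5 = 1 — not in {0, 2, 3}.
Thus p = 11 disproves the claim, and no smaller p works.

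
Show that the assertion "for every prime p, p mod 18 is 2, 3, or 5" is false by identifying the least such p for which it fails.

p = 2: 2 mod 18 = 2.
p = 3: 3 mod 18 = 3.
p = 5: 5 mod 18 = 5.
p = 7: 7 mod 18 = 7 — not in {2, 3, 5}.

p = 7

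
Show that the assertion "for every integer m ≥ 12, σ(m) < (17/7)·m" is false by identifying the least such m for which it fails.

We need the least integer m ≥ 12 for which the claim fails.
The first 12 eligible values, up to m = 23, all satisfy the conclusion.
m = 24: σ(24) = 60; 60 ≥ 408/7.

m = 24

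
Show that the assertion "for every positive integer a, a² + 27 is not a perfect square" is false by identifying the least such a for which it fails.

a = 1: 1² + 27 = 28, not a perfect square.
a = 2: 2² + 27 = 31, not a perfect square.
a = 3: 3² + 27 = 36 = 6², a perfect square.
Hence a = 3 is a counterexample.

a = 3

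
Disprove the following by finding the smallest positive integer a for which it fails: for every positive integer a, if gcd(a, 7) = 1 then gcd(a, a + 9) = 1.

a = 3

For a = 1, 2 the conclusion holds.
a = 3: gcd(3, 12) = 3.
Hence a = 3 is a counterexample.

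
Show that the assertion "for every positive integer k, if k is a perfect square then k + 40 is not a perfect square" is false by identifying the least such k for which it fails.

k = 9

A counterexample is any positive integer k such that k is a perfect square but k + 40 is a perfect square; we check each in order.
k = 1: 1 + 40 = 41, not a perfect square.
k = 4: 4 + 40 = 44, not a perfect square.
k = 9: 9 = 3² and 9 + 40 = 49 = 7².
Thus k = 9 disproves the claim, and no smaller k works.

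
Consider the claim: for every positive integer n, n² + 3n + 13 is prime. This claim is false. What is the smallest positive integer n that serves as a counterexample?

n = 9

A counterexample is any positive integer n such that n² + 3n + 13 is not prime; we check each in order.
n = 1: n² + 3n + 13 = 17, prime.
n = 2: n² + 3n + 13 = 23, prime.
n = 3: n² + 3n + 13 = 31, prime.
n = 4: n² + 3n + 13 = 41, prime.
n = 5: n² + 3n + 13 = 53, prime.
n = 6: n² + 3n + 13 = 67, prime.
n = 7: n² + 3n + 13 = 83, prime.
n = 8: n² + 3n + 13 = 101, prime.
n = 9: n² + 3n + 13 = 121 = 11 × 11, composite.
So n = 9 is the smallest counterexample.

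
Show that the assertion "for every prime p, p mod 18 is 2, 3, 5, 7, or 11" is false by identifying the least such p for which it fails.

A counterexample is any prime p such that the claim fails; we check each in order.
For p = 2, 3, 5, 7, 11 the conclusion holds.
p = 13: 13 mod 18 = 13 — not in {2, 3, 5, 7, 11}.
So p = 13 is the smallest counterexample.

p = 13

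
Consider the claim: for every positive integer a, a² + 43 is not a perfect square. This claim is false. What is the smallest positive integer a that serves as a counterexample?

a = 21

Check each positive integer a in order until a² + 43 is a perfect square.
The first 20 eligible values, up to a = 20, all satisfy the conclusion.
a = 21: 21² + 43 = 484 = 22², a perfect square.
Thus a = 21 disproves the claim, and no smaller a works.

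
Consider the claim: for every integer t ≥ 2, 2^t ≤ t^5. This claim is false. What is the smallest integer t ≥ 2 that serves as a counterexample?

We need the least integer t ≥ 2 for which 2^t > t^5.
For t = 2, 3, 4, 5, …, 20, 21, 22 the conclusion holds.
t = 23: 2^t = 8388608 and t^5 = 6436343, so 8388608 > 6436343.
So t = 23 is the smallest counterexample.

t = 23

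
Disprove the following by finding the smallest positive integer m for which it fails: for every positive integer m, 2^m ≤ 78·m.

m = 10

A counterexample is any positive integer m such that 2^m > 78·m; we check each in order.
The first 9 eligible values, up to m = 9, all satisfy the conclusion.
m = 10: 2^m = 1024 and 78·m = 780, so 1024 > 780.
So m = 10 is the smallest counterexample.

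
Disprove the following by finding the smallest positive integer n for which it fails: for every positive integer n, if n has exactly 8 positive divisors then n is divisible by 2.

Check each positive integer n in order until n has exactly 8 positive divisors but n is not divisible by 2.
For n = 24, 30, 40, 42, …, 88, 102, 104 the conclusion holds.
n = 105: τ(105) = 8; 105 mod 2 = 1.
Hence n = 105 is a counterexample.

n = 105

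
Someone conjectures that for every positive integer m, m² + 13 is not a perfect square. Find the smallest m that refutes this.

m = 6

A counterexample is any positive integer m such that m² + 13 is a perfect square; we check each in order.
For m = 1, 2, 3, 4, 5 the conclusion holds.
m = 6: 6² + 13 = 49 = 7², a perfect square.
Hence m = 6 is a counterexample.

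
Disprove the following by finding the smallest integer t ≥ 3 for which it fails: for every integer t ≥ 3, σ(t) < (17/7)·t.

Check each integer t ≥ 3 in order until the claim fails.
For t = 3, 4, 5, 6, …, 21, 22, 23 the conclusion holds.
t = 24: σ(24) = 60; 60 ≥ 408/7.
So t = 24 is the smallest counterexample.

t = 24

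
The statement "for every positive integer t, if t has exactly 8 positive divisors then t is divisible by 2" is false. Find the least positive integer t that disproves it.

t = 105

A counterexample is any positive integer t such that t has exactly 8 positive divisors but t is not divisible by 2; we check each in order.
For t = 24, 30, 40, 42, …, 88, 102, 104 the conclusion holds.
t = 105: τ(105) = 8; 105 mod 2 = 1.
So t = 105 is the smallest counterexample.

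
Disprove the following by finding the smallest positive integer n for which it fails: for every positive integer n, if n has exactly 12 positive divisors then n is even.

n = 315

A counterexample is any positive integer n such that n has exactly 12 positive divisors but n is odd; we check each in order.
The first 24 eligible values, up to n = 308, all satisfy the conclusion.
n = 315: divisors of 315: 12 divisors; 315 is odd.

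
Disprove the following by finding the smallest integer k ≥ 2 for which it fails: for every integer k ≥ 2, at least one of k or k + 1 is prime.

k = 8

A counterexample is any integer k ≥ 2 such that k, k + 1 are both composite; we check each in order.
The first 6 eligible values, up to k = 7, all satisfy the conclusion.
k = 8: 8 = 2 × 4; 9 = 3 × 3 — both composite.
So k = 8 is the smallest counterexample.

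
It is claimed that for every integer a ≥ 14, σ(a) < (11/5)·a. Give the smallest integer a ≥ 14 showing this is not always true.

a = 24

For a = 14, 15, 16, 17, 18, 19, 20, 21, 22, 23 the conclusion holds.
a = 24: σ(24) = 60; 60 ≥ 264/5.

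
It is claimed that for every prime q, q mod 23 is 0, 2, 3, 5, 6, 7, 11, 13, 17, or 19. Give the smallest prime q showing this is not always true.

For q = 2, 3, 5, 7, 11, 13, 17, 19, 23, 29 the conclusion holds.
q = 31: 31 mod 23 = 8 — not in {0, 2, 3, 5, 6, 7, 11, 13, 17, 19}.
So q = 31 is the smallest counterexample.

q = 31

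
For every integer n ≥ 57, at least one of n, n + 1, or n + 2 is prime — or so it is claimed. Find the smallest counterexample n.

We need the least integer n ≥ 57 for which n, n + 1, n + 2 are all composite.
The first 5 eligible values, up to n = 61, all satisfy the conclusion.
n = 62: 62 = 2 × 31; 63 = 3 × 21; 64 = 2 × 32 — all composite.

n = 62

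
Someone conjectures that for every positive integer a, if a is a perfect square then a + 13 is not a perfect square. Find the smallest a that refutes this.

a = 36

We need the least positive integer a for which a is a perfect square but a + 13 is a perfect square.
The first 5 eligible values, up to a = 25, all satisfy the conclusion.
a = 36: 36 = 6² and 36 + 13 = 49 = 7².
Hence a = 36 is a counterexample.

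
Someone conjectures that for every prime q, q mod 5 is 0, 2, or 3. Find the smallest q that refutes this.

q = 11

For q = 2, 3, 5, 7 the conclusion holds.
q = 11: 11 mod 5 = 1 — not in {0, 2, 3}.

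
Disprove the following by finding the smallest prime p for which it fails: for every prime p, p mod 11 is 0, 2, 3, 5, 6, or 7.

A counterexample is any prime p such that the claim fails; we check each in order.
For p = 2, 3, 5, 7, 11, 13, 17 the conclusion holds.
p = 19: 19 mod 11 = 8 — not in {0, 2, 3, 5, 6, 7}.
Thus p = 19 disproves the claim, and no smaller p works.

p = 19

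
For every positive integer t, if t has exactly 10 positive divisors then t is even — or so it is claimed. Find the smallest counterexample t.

We need the least positive integer t for which t has exactly 10 positive divisors but t is odd.
For t = 48, 80, 112, 162, 176, 208, 272, 304, 368 the conclusion holds.
t = 405: divisors of 405: 10 divisors; 405 is odd.

t = 405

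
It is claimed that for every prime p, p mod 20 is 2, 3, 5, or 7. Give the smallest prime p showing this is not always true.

For p = 2, 3, 5, 7 the conclusion holds.
p = 11: 11 mod 20 = 11 — not in {2, 3, 5, 7}.

p = 11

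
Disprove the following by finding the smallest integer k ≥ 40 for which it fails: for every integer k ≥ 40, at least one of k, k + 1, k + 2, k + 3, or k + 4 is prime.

For k = 40, 41, 42, 43, 44, 45, 46, 47 the conclusion holds.
k = 48: 48 = 2 × 24; 49 = 7 × 7; 50 = 2 × 25; 51 = 3 × 17; 52 = 2 × 26 — all composite.
So k = 48 is the smallest counterexample.

k = 48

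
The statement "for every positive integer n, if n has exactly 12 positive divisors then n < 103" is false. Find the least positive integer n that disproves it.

n = 108

A counterexample is any positive integer n such that n has exactly 12 positive divisors but the claim fails; we check each in order.
The first 5 eligible values, up to n = 96, all satisfy the conclusion.
n = 108: τ(108) = 12; 108 ≥ 103.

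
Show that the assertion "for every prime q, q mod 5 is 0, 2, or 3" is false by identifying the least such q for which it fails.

We need the least prime q for which the claim fails.
q = 2: 2 mod 5 = 2.
q = 3: 3 mod 5 = 3.
q = 5: 5 mod 5 = 0.
q = 7: 7 mod 5 = 2.
q = 11: 11 mod 5 = 1 — not in {0, 2, 3}.
Hence q = 11 is a counterexample.

q = 11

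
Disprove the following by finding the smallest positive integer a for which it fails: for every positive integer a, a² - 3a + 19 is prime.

a = 18

We need the least positive integer a for which a² - 3a + 19 is not prime.
For a = 1, 2, 3, 4, …, 15, 16, 17 the conclusion holds.
a = 18: a² - 3a + 19 = 289 = 17 × 17, composite.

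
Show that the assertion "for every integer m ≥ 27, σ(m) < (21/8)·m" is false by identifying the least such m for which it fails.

Check each integer m ≥ 27 in order until the claim fails.
For m = 27, 28, 29, 30, …, 57, 58, 59 the conclusion holds.
m = 60: σ(60) = 168; 168 ≥ 315/2.
Thus m = 60 disproves the claim, and no smaller m works.

m = 60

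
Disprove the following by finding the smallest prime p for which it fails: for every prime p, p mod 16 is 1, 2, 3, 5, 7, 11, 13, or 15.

p = 41

For p = 2, 3, 5, 7, …, 29, 31, 37 the conclusion holds.
p = 41: 41 mod 16 = 9 — not in {1, 2, 3, 5, 7, 11, 13, 15}.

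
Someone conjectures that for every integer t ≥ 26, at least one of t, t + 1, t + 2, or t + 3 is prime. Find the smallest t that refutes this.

t = 32

A counterexample is any integer t ≥ 26 such that t, t + 1, t + 2, t + 3 are all composite; we check each in order.
For t = 26, 27, 28, 29, 30, 31 the conclusion holds.
t = 32: 32 = 2 × 16; 33 = 3 × 11; 34 = 2 × 17; 35 = 5 × 7 — all composite.
Hence t = 32 is a counterexample.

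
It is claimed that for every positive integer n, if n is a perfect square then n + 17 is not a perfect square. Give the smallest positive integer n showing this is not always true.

For n = 1, 4, 9, 16, 25, 36, 49 the conclusion holds.
n = 64: 64 = 8² and 64 + 17 = 81 = 9².
Thus n = 64 disproves the claim, and no smaller n works.

n = 64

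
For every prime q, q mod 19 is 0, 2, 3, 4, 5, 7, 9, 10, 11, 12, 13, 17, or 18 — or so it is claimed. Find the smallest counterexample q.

q = 53

Check each prime q in order until the claim fails.
For q = 2, 3, 5, 7, …, 41, 43, 47 the conclusion holds.
q = 53: 53 mod 19 = 15 — not in {0, 2, 3, 4, 5, 7, 9, 10, 11, 12, 13, 17, 18}.
So q = 53 is the smallest counterexample.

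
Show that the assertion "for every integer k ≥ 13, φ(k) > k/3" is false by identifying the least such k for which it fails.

Check each integer k ≥ 13 in order until the claim fails.
The first 5 eligible values, up to k = 17, all satisfy the conclusion.
k = 18: φ(18) = 6 and 18/3 = 6, so φ(18) ≤ 18/3.
So k = 18 is the smallest counterexample.

k = 18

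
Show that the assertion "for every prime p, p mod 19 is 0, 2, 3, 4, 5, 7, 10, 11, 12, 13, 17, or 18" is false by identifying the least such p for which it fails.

We need the least prime p for which the claim fails.
For p = 2, 3, 5, 7, …, 37, 41, 43 the conclusion holds.
p = 47: 47 mod 19 = 9 — not in {0, 2, 3, 4, 5, 7, 10, 11, 12, 13, 17, 18}.
Thus p = 47 disproves the claim, and no smaller p works.

p = 47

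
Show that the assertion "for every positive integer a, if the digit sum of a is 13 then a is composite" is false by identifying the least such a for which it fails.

Check each positive integer a in order until the digit sum of a is 13 but a is prime.
For a = 49, 58 the conclusion holds.
a = 67: digit sum 13; 67 is prime, not composite.

a = 67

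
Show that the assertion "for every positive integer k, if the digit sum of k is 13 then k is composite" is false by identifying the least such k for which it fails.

k = 67

k = 49: digit sum 13; 49 is composite.
k = 58: digit sum 13; 58 is composite.
k = 67: digit sum 13; 67 is prime, not composite.
So k = 67 is the smallest counterexample.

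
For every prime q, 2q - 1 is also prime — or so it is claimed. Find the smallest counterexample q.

q = 5

For q = 2, 3 the conclusion holds.
q = 5: 2q - 1 = 9 = 3 × 3, not prime.
So q = 5 is the smallest counterexample.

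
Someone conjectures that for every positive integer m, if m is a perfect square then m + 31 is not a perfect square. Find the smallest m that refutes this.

m = 225

We need the least positive integer m for which m is a perfect square but m + 31 is a perfect square.
For m = 1, 4, 9, 16, …, 144, 169, 196 the conclusion holds.
m = 225: 225 = 15² and 225 + 31 = 256 = 16².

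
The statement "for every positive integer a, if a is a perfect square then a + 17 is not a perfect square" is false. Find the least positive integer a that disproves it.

A counterexample is any positive integer a such that a is a perfect square but a + 17 is a perfect square; we check each in order.
For a = 1, 4, 9, 16, 25, 36, 49 the conclusion holds.
a = 64: 64 = 8² and 64 + 17 = 81 = 9².
Thus a = 64 disproves the claim, and no smaller a works.

a = 64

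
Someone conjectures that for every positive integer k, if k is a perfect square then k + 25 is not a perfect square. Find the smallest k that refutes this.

Check each positive integer k in order until k is a perfect square but k + 25 is a perfect square.
For k = 1, 4, 9, 16, …, 81, 100, 121 the conclusion holds.
k = 144: 144 = 12² and 144 + 25 = 169 = 13².
Hence k = 144 is a counterexample.

k = 144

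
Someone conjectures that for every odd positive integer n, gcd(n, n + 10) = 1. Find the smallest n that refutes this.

n = 5

A counterexample is any odd positive integer n such that gcd(n, n + 10) > 1; we check each in order.
For n = 1, 3 the conclusion holds.
n = 5: gcd(5, 15) = 5.
Thus n = 5 disproves the claim, and no smaller n works.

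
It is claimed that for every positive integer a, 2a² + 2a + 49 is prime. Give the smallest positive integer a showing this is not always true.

We need the least positive integer a for which 2a² + 2a + 49 is not prime.
For a = 1, 2, 3, 4, 5 the conclusion holds.
a = 6: 2a² + 2a + 49 = 133 = 7 × 19, composite.
So a = 6 is the smallest counterexample.

a = 6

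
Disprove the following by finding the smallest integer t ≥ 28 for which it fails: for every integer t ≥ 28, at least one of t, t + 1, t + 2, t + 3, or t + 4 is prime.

t = 32

For t = 28, 29, 30, 31 the conclusion holds.
t = 32: 32 = 2 × 16; 33 = 3 × 11; 34 = 2 × 17; 35 = 5 × 7; 36 = 2 × 18 — all composite.
So t = 32 is the smallest counterexample.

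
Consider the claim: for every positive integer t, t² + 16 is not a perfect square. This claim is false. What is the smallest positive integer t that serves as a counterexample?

A counterexample is any positive integer t such that t² + 16 is a perfect square; we check each in order.
t = 1: 1² + 16 = 17, not a perfect square.
t = 2: 2² + 16 = 20, not a perfect square.
t = 3: 3² + 16 = 25 = 5², a perfect square.
Thus t = 3 disproves the claim, and no smaller t works.

t = 3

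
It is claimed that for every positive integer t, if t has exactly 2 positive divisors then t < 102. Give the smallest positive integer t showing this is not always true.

For t = 2, 3, 5, 7, …, 89, 97, 101 the conclusion holds.
t = 103: τ(103) = 2; 103 ≥ 102.
Hence t = 103 is a counterexample.

t = 103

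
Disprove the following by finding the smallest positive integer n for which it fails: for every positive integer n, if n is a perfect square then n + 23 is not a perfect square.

n = 121

We need the least positive integer n for which n is a perfect square but n + 23 is a perfect square.
For n = 1, 4, 9, 16, 25, 36, 49, 64, 81, 100 the conclusion holds.
n = 121: 121 = 11² and 121 + 23 = 144 = 12².
Hence n = 121 is a counterexample.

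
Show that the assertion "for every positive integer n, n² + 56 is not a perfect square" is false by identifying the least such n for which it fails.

n = 5

We need the least positive integer n for which n² + 56 is a perfect square.
The first 4 eligible values, up to n = 4, all satisfy the conclusion.
n = 5: 5² + 56 = 81 = 9², a perfect square.
Hence n = 5 is a counterexample.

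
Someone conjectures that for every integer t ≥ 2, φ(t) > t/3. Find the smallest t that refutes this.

We need the least integer t ≥ 2 for which the claim fails.
t = 2: φ(2) = 1 and 2/3 = 2/3, so φ(2) > 2/3.
t = 3: φ(3) = 2 and 3/3 = 1, so φ(3) > 3/3.
t = 4: φ(4) = 2 and 4/3 = 4/3, so φ(4) > 4/3.
t = 5: φ(5) = 4 and 5/3 = 5/3, so φ(5) > 5/3.
t = 6: φ(6) = 2 and 6/3 = 2, so φ(6) ≤ 6/3.

t = 6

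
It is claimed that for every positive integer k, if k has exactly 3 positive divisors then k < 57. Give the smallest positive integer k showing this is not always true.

k = 121

For k = 4, 9, 25, 49 the conclusion holds.
k = 121: τ(121) = 3; 121 ≥ 57.
So k = 121 is the smallest counterexample.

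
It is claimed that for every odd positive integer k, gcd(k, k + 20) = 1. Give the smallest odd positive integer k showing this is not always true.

For k = 1, 3 the conclusion holds.
k = 5: gcd(5, 25) = 5.
Thus k = 5 disproves the claim, and no smaller k works.

k = 5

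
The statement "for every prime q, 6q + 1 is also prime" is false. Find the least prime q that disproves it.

We need the least prime q for which 6q + 1 is not prime.
For q = 2, 3, 5, 7, 11, 13, 17 the conclusion holds.
q = 19: 6q + 1 = 115 = 5 × 23, not prime.

q = 19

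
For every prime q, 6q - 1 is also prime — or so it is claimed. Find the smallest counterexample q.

q = 11

For q = 2, 3, 5, 7 the conclusion holds.
q = 11: 6q - 1 = 65 = 5 × 13, not prime.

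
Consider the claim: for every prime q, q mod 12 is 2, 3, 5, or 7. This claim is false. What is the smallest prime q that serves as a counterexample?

Check each prime q in order until the claim fails.
For q = 2, 3, 5, 7 the conclusion holds.
q = 11: 11 mod 12 = 11 — not in {2, 3, 5, 7}.

q = 11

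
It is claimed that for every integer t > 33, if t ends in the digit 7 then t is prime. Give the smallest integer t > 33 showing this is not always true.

t = 57

We need the least integer t > 33 for which t ends in the digit 7 but t is not prime.
For t = 37, 47 the conclusion holds.
t = 57: 57 ends in 7; 57 = 3 × 19, composite.
So t = 57 is the smallest counterexample.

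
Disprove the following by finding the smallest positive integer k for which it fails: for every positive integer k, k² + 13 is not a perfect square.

A counterexample is any positive integer k such that k² + 13 is a perfect square; we check each in order.
For k = 1, 2, 3, 4, 5 the conclusion holds.
k = 6: 6² + 13 = 49 = 7², a perfect square.

k = 6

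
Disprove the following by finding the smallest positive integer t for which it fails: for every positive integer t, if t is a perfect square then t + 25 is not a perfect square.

t = 144

The first 11 eligible values, up to t = 121, all satisfy the conclusion.
t = 144: 144 = 12² and 144 + 25 = 169 = 13².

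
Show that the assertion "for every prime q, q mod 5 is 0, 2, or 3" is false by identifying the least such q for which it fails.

q = 11

q = 2: 2 mod 5 = 2.
q = 3: 3 mod 5 = 3.
q = 5: 5 mod 5 = 0.
q = 7: 7 mod 5 = 2.
q = 11: 11 mod 5 = 1 — not in {0, 2, 3}.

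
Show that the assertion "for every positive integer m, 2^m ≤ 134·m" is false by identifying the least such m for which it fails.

We need the least positive integer m for which 2^m > 134·m.
The first 10 eligible values, up to m = 10, all satisfy the conclusion.
m = 11: 2^m = 2048 and 134·m = 1474, so 2048 > 1474.

m = 11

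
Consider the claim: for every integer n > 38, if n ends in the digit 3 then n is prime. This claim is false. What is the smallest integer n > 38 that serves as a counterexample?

We need the least integer n > 38 for which n ends in the digit 3 but n is not prime.
n = 43: 43 ends in 3 and is prime.
n = 53: 53 ends in 3 and is prime.
n = 63: 63 ends in 3; 63 = 3 × 21, composite.

n = 63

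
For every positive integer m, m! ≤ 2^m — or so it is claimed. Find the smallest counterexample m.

m = 4

A counterexample is any positive integer m such that m! > 2^m; we check each in order.
m = 1: m! = 1 and 2^m = 2, so 1 ≤ 2.
m = 2: m! = 2 and 2^m = 4, so 2 ≤ 4.
m = 3: m! = 6 and 2^m = 8, so 6 ≤ 8.
m = 4: m! = 24 and 2^m = 16, so 24 > 16.
Hence m = 4 is a counterexample.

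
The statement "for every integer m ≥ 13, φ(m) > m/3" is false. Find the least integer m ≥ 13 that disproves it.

m = 18

Check each integer m ≥ 13 in order until the claim fails.
For m = 13, 14, 15, 16, 17 the conclusion holds.
m = 18: φ(18) = 6 and 18/3 = 6, so φ(18) ≤ 18/3.
Thus m = 18 disproves the claim, and no smaller m works.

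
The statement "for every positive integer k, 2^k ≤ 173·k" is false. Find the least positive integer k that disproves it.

The first 10 eligible values, up to k = 10, all satisfy the conclusion.
k = 11: 2^k = 2048 and 173·k = 1903, so 2048 > 1903.
Hence k = 11 is a counterexample.

k = 11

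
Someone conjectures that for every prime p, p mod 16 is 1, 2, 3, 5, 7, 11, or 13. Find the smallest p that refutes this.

We need the least prime p for which the claim fails.
For p = 2, 3, 5, 7, 11, 13, 17, 19, 23, 29 the conclusion holds.
p = 31: 31 mod 16 = 15 — not in {1, 2, 3, 5, 7, 11, 13}.
Thus p = 31 disproves the claim, and no smaller p works.

p = 31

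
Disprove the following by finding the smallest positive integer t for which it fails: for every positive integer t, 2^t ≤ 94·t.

t = 10

Check each positive integer t in order until 2^t > 94·t.
For t = 1, 2, 3, 4, 5, 6, 7, 8, 9 the conclusion holds.
t = 10: 2^t = 1024 and 94·t = 940, so 1024 > 940.
Hence t = 10 is a counterexample.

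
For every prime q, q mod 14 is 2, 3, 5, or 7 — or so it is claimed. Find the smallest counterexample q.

We need the least prime q for which the claim fails.
The first 4 eligible values, up to q = 7, all satisfy the conclusion.
q = 11: 11 mod 14 = 11 — not in {2, 3, 5, 7}.

q = 11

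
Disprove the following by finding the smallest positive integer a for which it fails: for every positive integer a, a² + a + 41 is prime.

A counterexample is any positive integer a such that a² + a + 41 is not prime; we check each in order.
The first 39 eligible values, up to a = 39, all satisfy the conclusion.
a = 40: a² + a + 41 = 1681 = 41 × 41, composite.
Thus a = 40 disproves the claim, and no smaller a works.

a = 40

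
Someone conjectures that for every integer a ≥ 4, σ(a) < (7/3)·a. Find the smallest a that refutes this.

a = 12

We need the least integer a ≥ 4 for which the claim fails.
a = 4: σ(4) = 7; 7 < 28/3.
a = 5: σ(5) = 6; 6 < 35/3.
a = 6: σ(6) = 12; 12 < 14.
a = 7: σ(7) = 8; 8 < 49/3.
a = 8: σ(8) = 15; 15 < 56/3.
a = 9: σ(9) = 13; 13 < 21.
a = 10: σ(10) = 18; 18 < 70/3.
a = 11: σ(11) = 12; 12 < 77/3.
a = 12: σ(12) = 28; 28 ≥ 28.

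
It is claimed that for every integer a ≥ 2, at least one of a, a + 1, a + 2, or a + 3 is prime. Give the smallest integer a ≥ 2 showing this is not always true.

a = 24

The first 22 eligible values, up to a = 23, all satisfy the conclusion.
a = 24: 24 = 2 × 12; 25 = 5 × 5; 26 = 2 × 13; 27 = 3 × 9 — all composite.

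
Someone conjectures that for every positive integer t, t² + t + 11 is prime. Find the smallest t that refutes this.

t = 10

For t = 1, 2, 3, 4, 5, 6, 7, 8, 9 the conclusion holds.
t = 10: t² + t + 11 = 121 = 11 × 11, composite.
Hence t = 10 is a counterexample.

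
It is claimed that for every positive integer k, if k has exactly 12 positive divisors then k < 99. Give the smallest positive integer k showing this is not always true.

k = 108

A counterexample is any positive integer k such that k has exactly 12 positive divisors but the claim fails; we check each in order.
For k = 60, 72, 84, 90, 96 the conclusion holds.
k = 108: τ(108) = 12; 108 ≥ 99.
So k = 108 is the smallest counterexample.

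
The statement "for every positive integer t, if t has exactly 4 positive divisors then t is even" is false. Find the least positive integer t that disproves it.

A counterexample is any positive integer t such that t has exactly 4 positive divisors but t is odd; we check each in order.
t = 6: divisors of 6: 1, 2, 3, 6; 6 is even.
t = 8: divisors of 8: 1, 2, 4, 8; 8 is even.
t = 10: divisors of 10: 1, 2, 5, 10; 10 is even.
t = 14: divisors of 14: 1, 2, 7, 14; 14 is even.
t = 15: divisors of 15: 1, 3, 5, 15; 15 is odd.

t = 15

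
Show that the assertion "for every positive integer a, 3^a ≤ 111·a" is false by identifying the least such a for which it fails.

a = 6

a = 1: 3^a = 3 and 111·a = 111, so 3 ≤ 111.
a = 2: 3^a = 9 and 111·a = 222, so 9 ≤ 222.
a = 3: 3^a = 27 and 111·a = 333, so 27 ≤ 333.
a = 4: 3^a = 81 and 111·a = 444, so 81 ≤ 444.
a = 5: 3^a = 243 and 111·a = 555, so 243 ≤ 555.
a = 6: 3^a = 729 and 111·a = 666, so 729 > 666.
So a = 6 is the smallest counterexample.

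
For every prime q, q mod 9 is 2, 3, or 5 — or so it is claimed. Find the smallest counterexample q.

Check each prime q in order until the claim fails.
For q = 2, 3, 5 the conclusion holds.
q = 7: 7 mod 9 = 7 — not in {2, 3, 5}.
Hence q = 7 is a counterexample.

q = 7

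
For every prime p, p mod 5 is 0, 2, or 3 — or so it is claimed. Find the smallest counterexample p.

For p = 2, 3, 5, 7 the conclusion holds.
p = 11: 11 mod 5 = 1 — not in {0, 2, 3}.
Thus p = 11 disproves the claim, and no smaller p works.

p = 11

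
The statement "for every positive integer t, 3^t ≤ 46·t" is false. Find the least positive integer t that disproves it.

We need the least positive integer t for which 3^t > 46·t.
The first 4 eligible values, up to t = 4, all satisfy the conclusion.
t = 5: 3^t = 243 and 46·t = 230, so 243 > 230.

t = 5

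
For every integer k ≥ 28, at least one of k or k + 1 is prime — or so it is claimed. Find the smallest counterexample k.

k = 32

For k = 28, 29, 30, 31 the conclusion holds.
k = 32: 32 = 2 × 16; 33 = 3 × 11 — both composite.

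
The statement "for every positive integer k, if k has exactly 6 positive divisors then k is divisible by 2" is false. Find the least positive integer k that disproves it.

k = 45

Check each positive integer k in order until k has exactly 6 positive divisors but k is not divisible by 2.
The first 6 eligible values, up to k = 44, all satisfy the conclusion.
k = 45: τ(45) = 6; 45 mod 2 = 1.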